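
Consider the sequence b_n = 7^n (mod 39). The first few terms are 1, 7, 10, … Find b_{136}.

Listing terms: b_0 = 1; b_1 = 7; b_2 = 10; b_3 = 31; b_4 = 22; b_5 = 37; b_6 = 25; b_7 = 19; b_8 = 16; b_9 = 34; b_{10} = 4; b_{11} = 28; b_{12} = 1.
The sequence repeats with period 12.
(136 - 0) mod 12 = 4, so b_{136} = b_4 = 22.

22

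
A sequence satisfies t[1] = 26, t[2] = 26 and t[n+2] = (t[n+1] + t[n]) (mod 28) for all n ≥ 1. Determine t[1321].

Computing terms: t[1] = 26; t[2] = 26; t[3] = 24; t[4] = 22; t[5] = 18; t[6] = 12; t[7] = 2; t[8] = 14; t[9] = 16; t[10] = 2; t[11] = 18; t[12] = 20; t[13] = 10; t[14] = 2; t[15] = 12; t[16] = 14; t[17] = 26; t[18] = 12; t[19] = 10; t[20] = 22; t[21] = 4; t[22] = 26; t[23] = 2; t[24] = 0; t[25] = 2; t[26] = 2; t[27] = 4; t[28] = 6; t[29] = 10; t[30] = 16; t[31] = 26; t[32] = 14; t[33] = 12; t[34] = 26; t[35] = 10; t[36] = 8; t[37] = 18; t[38] = 26; t[39] = 16; t[40] = 14; t[41] = 2; t[42] = 16; t[43] = 18; t[44] = 6; t[45] = 24; t[46] = 2; t[47] = 26; t[48] = 0; t[49] = 26; t[50] = 26.
The sequence repeats with period 48.
(1321 - 1) mod 48 = 24, so t[1321] = t[25] = 2.

2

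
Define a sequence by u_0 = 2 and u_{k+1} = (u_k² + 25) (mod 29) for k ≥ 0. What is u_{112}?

Listing terms: u_0 = 2, u_1 = 0, u_2 = 25, u_3 = 12, u_4 = 24, u_5 = 21, u_6 = 2.
The sequence repeats with period 6.
So u_{112} = u_{0 + ((112-0) mod 6)} = u_4 = 24.

24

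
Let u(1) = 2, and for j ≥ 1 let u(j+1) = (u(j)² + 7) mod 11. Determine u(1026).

5

u(1) = 2; u(2) = 0; u(3) = 7; u(4) = 1; u(5) = 8; u(6) = 5; u(7) = 10; u(8) = 8.
Since u(8) = u(5) = 8, the sequence is eventually periodic: after a pre-period of length 4 it cycles with period 3.
For j ≥ 5, u(j) depends only on (j - 5) mod 3. (1026 - 5) mod 3 = 1, so u(1026) = u(6) = 5.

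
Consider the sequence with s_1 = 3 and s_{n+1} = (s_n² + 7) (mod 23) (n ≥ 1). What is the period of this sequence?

4

Listing terms: s_1 = 3,  s_2 = 16,  s_3 = 10,  s_4 = 15,  s_5 = 2,  s_6 = 11,  s_7 = 13,  s_8 = 15.
Since s_8 = s_4 = 15, the sequence is eventually periodic: after a pre-period of length 3 it cycles with period 4.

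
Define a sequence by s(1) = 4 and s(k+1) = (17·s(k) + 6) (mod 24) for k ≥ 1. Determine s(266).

2

s(1) = 4; s(2) = 2; s(3) = 16; s(4) = 14; s(5) = 4.
The sequence repeats with period 4.
(266 - 1) mod 4 = 1, so s(266) = s(2) = 2.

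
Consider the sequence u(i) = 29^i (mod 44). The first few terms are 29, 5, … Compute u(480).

1

We have u(1) = 29, u(2) = 5, u(3) = 13, u(4) = 25, u(5) = 21, u(6) = 37, u(7) = 17, u(8) = 9, u(9) = 41, u(10) = 1, u(11) = 29.
The sequence repeats with period 10.
(480 - 1) mod 10 = 9, so u(480) = u(10) = 1.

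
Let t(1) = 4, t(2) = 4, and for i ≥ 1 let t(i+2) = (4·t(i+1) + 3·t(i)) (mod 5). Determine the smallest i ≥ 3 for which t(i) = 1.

Computing terms: t(1) = 4, t(2) = 4, t(3) = 3, t(4) = 4, t(5) = 0, t(6) = 2, t(7) = 3, t(8) = 3, t(9) = 1, t(10) = 3, t(11) = 0, t(12) = 4, t(13) = 1, t(14) = 1, t(15) = 2, t(16) = 1, t(17) = 0, t(18) = 3, t(19) = 2, t(20) = 2, t(21) = 4, t(22) = 2, t(23) = 0, t(24) = 1, t(25) = 4, t(26) = 4.
Since (t(25), t(26)) = (t(1), t(2)) = (4, 4) (two consecutive terms determine the rest), the sequence is periodic with period 24.
The value 1 first appears (with i ≥ 3) at t(9).

9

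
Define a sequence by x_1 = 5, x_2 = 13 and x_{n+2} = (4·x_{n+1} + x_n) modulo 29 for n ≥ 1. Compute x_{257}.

6

x_1 = 5; x_2 = 13; x_3 = 28; x_4 = 9; x_5 = 6; x_6 = 4; x_7 = 22; x_8 = 5; x_9 = 13.
Since (x_8, x_9) = (x_1, x_2) = (5, 13) (two consecutive terms determine the rest), the sequence is periodic with period 7.
(257 - 1) mod 7 = 4, so x_{257} = x_5 = 6.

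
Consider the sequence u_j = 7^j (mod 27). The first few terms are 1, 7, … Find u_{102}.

u_0 = 1,  u_1 = 7,  u_2 = 22,  u_3 = 19,  u_4 = 25,  u_5 = 13,  u_6 = 10,  u_7 = 16,  u_8 = 4,  u_9 = 1.
Since u_9 = u_0 = 1, the sequence is periodic with period 9.
So u_{102} = u_{0 + ((102-0) mod 9)} = u_3 = 19.

19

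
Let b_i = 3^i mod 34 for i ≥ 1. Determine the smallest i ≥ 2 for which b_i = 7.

We have b_1 = 3; b_2 = 9; b_3 = 27; b_4 = 13; b_5 = 5; b_6 = 15; b_7 = 11; b_8 = 33; b_9 = 31; b_{10} = 25; b_{11} = 7; b_{12} = 21; b_{13} = 29; b_{14} = 19; b_{15} = 23; b_{16} = 1; b_{17} = 3.
The sequence repeats with period 16.
The value 7 first appears (with i ≥ 2) at b_{11}.

11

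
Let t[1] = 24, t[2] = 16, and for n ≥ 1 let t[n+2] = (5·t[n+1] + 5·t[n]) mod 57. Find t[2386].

t[1] = 24,  t[2] = 16,  t[3] = 29,  t[4] = 54,  t[5] = 16,  t[6] = 8,  t[7] = 6,  t[8] = 13,  t[9] = 38,  t[10] = 27,  t[11] = 40,  t[12] = 50,  t[13] = 51,  t[14] = 49,  t[15] = 44,  t[16] = 9,  t[17] = 37,  t[18] = 2,  t[19] = 24,  t[20] = 16.
Since (t[19], t[20]) = (t[1], t[2]) = (24, 16) (two consecutive terms determine the rest), the sequence is periodic with period 18.
So t[2386] = t[1 + ((2386-1) mod 18)] = t[10] = 27.

27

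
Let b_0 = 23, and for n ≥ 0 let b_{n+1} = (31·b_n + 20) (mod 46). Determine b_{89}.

43

b_0 = 23, b_1 = 43, b_2 = 19, b_3 = 11, b_4 = 39, b_5 = 33, b_6 = 31, b_7 = 15, b_8 = 25, b_9 = 13, b_{10} = 9, b_{11} = 23.
Since b_{11} = b_0 = 23, the sequence is periodic with period 11.
(89 - 0) mod 11 = 1, so b_{89} = b_1 = 43.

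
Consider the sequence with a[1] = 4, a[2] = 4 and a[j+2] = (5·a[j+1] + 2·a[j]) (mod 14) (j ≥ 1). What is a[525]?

8

Listing terms: a[1] = 4,  a[2] = 4,  a[3] = 0,  a[4] = 8,  a[5] = 12,  a[6] = 6,  a[7] = 12,  a[8] = 2,  a[9] = 6,  a[10] = 6,  a[11] = 0,  a[12] = 12,  a[13] = 4,  a[14] = 2,  a[15] = 4,  a[16] = 10,  a[17] = 2,  a[18] = 2,  a[19] = 0,  a[20] = 4,  a[21] = 6,  a[22] = 10,  a[23] = 6,  a[24] = 8,  a[25] = 10,  a[26] = 10,  a[27] = 0,  a[28] = 6,  a[29] = 2,  a[30] = 8,  a[31] = 2,  a[32] = 12,  a[33] = 8,  a[34] = 8,  a[35] = 0,  a[36] = 2,  a[37] = 10,  a[38] = 12,  a[39] = 10,  a[40] = 4,  a[41] = 12,  a[42] = 12,  a[43] = 0,  a[44] = 10,  a[45] = 8,  a[46] = 4,  a[47] = 8,  a[48] = 6,  a[49] = 4,  a[50] = 4.
The sequence repeats with period 48.
So a[525] = a[1 + ((525-1) mod 48)] = a[45] = 8.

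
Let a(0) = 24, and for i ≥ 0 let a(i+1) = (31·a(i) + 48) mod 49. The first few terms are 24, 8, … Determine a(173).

34

Listing terms: a(0) = 24, a(1) = 8, a(2) = 2, a(3) = 12, a(4) = 28, a(5) = 34, a(6) = 24.
Since a(6) = a(0) = 24, the sequence is periodic with period 6.
(173 - 0) mod 6 = 5, so a(173) = a(5) = 34.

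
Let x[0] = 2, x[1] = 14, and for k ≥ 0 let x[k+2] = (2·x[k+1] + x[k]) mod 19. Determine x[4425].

Computing terms: x[0] = 2; x[1] = 14; x[2] = 11; x[3] = 17; x[4] = 7; x[5] = 12; x[6] = 12; x[7] = 17; x[8] = 8; x[9] = 14; x[10] = 17; x[11] = 10; x[12] = 18; x[13] = 8; x[14] = 15; x[15] = 0; x[16] = 15; x[17] = 11; x[18] = 18; x[19] = 9; x[20] = 17; x[21] = 5; x[22] = 8; x[23] = 2; x[24] = 12; x[25] = 7; x[26] = 7; x[27] = 2; x[28] = 11; x[29] = 5; x[30] = 2; x[31] = 9; x[32] = 1; x[33] = 11; x[34] = 4; x[35] = 0; x[36] = 4; x[37] = 8; x[38] = 1; x[39] = 10; x[40] = 2; x[41] = 14.
The sequence repeats with period 40.
So x[4425] = x[0 + ((4425-0) mod 40)] = x[25] = 7.

7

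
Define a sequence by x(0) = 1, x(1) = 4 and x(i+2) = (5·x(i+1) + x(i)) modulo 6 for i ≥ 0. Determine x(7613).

Listing terms: x(0) = 1, x(1) = 4, x(2) = 3, x(3) = 1, x(4) = 2, x(5) = 5, x(6) = 3, x(7) = 2, x(8) = 1, x(9) = 1, x(10) = 0, x(11) = 1, x(12) = 5, x(13) = 2, x(14) = 3, x(15) = 5, x(16) = 4, x(17) = 1, x(18) = 3, x(19) = 4, x(20) = 5, x(21) = 5, x(22) = 0, x(23) = 5, x(24) = 1, x(25) = 4.
The sequence repeats with period 24.
So x(7613) = x(0 + ((7613-0) mod 24)) = x(5) = 5.

5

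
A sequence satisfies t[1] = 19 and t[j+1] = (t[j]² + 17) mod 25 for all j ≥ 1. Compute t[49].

Listing terms: t[1] = 19,  t[2] = 3,  t[3] = 1,  t[4] = 18,  t[5] = 16,  t[6] = 23,  t[7] = 21,  t[8] = 8,  t[9] = 6,  t[10] = 3.
Since t[10] = t[2] = 3, the sequence is eventually periodic: after a pre-period of length 1 it cycles with period 8.
For j ≥ 2, t[j] depends only on (j - 2) mod 8. (49 - 2) mod 8 = 7, so t[49] = t[9] = 6.

6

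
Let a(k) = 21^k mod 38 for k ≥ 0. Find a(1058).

25

a(0) = 1,  a(1) = 21,  a(2) = 23,  a(3) = 27,  a(4) = 35,  a(5) = 13,  a(6) = 7,  a(7) = 33,  a(8) = 9,  a(9) = 37,  a(10) = 17,  a(11) = 15,  a(12) = 11,  a(13) = 3,  a(14) = 25,  a(15) = 31,  a(16) = 5,  a(17) = 29,  a(18) = 1.
The sequence repeats with period 18.
(1058 - 0) mod 18 = 14, so a(1058) = a(14) = 25.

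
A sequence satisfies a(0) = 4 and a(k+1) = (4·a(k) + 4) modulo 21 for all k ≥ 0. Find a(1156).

20

Listing terms: a(0) = 4, a(1) = 20, a(2) = 0, a(3) = 4.
Since a(3) = a(0) = 4, the sequence is periodic with period 3.
(1156 - 0) mod 3 = 1, so a(1156) = a(1) = 20.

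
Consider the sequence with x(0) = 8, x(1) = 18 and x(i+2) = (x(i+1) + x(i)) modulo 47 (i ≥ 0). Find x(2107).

26

We have x(0) = 8, x(1) = 18, x(2) = 26, x(3) = 44, x(4) = 23, x(5) = 20, x(6) = 43, x(7) = 16, x(8) = 12, x(9) = 28, x(10) = 40, x(11) = 21, x(12) = 14, x(13) = 35, x(14) = 2, x(15) = 37, x(16) = 39, x(17) = 29, x(18) = 21, x(19) = 3, x(20) = 24, x(21) = 27, x(22) = 4, x(23) = 31, x(24) = 35, x(25) = 19, x(26) = 7, x(27) = 26, x(28) = 33, x(29) = 12, x(30) = 45, x(31) = 10, x(32) = 8, x(33) = 18.
Since (x(32), x(33)) = (x(0), x(1)) = (8, 18) (two consecutive terms determine the rest), the sequence is periodic with period 32.
(2107 - 0) mod 32 = 27, so x(2107) = x(27) = 26.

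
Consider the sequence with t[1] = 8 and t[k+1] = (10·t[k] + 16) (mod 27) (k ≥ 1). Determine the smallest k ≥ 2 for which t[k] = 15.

2

We have t[1] = 8, t[2] = 15, t[3] = 4, t[4] = 2, t[5] = 9, t[6] = 25, t[7] = 23, t[8] = 3, t[9] = 19, t[10] = 17, t[11] = 24, t[12] = 13, t[13] = 11, t[14] = 18, t[15] = 7, t[16] = 5, t[17] = 12, t[18] = 1, t[19] = 26, t[20] = 6, t[21] = 22, t[22] = 20, t[23] = 0, t[24] = 16, t[25] = 14, t[26] = 21, t[27] = 10, t[28] = 8.
Since t[28] = t[1] = 8, the sequence is periodic with period 27.
The value 15 first appears (with k ≥ 2) at t[2].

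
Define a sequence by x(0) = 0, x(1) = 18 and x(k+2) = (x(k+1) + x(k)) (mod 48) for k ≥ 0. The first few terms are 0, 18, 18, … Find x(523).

Listing terms: x(0) = 0, x(1) = 18, x(2) = 18, x(3) = 36, x(4) = 6, x(5) = 42, x(6) = 0, x(7) = 42, x(8) = 42, x(9) = 36, x(10) = 30, x(11) = 18, x(12) = 0, x(13) = 18.
The sequence repeats with period 12.
(523 - 0) mod 12 = 7, so x(523) = x(7) = 42.

42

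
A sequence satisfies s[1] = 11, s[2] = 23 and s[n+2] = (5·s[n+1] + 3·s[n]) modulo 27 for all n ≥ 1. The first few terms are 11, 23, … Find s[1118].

11

Computing terms: s[1] = 11; s[2] = 23; s[3] = 13; s[4] = 26; s[5] = 7; s[6] = 5; s[7] = 19; s[8] = 2; s[9] = 13; s[10] = 17; s[11] = 16; s[12] = 23; s[13] = 1; s[14] = 20; s[15] = 22; s[16] = 8; s[17] = 25; s[18] = 14; s[19] = 10; s[20] = 11; s[21] = 4; s[22] = 26; s[23] = 7.
Since (s[22], s[23]) = (s[4], s[5]) = (26, 7) (two consecutive terms determine the rest), the sequence is eventually periodic: after a pre-period of length 3 it cycles with period 18.
For n ≥ 4, s[n] depends only on (n - 4) mod 18. (1118 - 4) mod 18 = 16, so s[1118] = s[20] = 11.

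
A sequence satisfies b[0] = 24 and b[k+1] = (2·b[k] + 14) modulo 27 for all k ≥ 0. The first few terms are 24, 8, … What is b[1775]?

23

b[0] = 24; b[1] = 8; b[2] = 3; b[3] = 20; b[4] = 0; b[5] = 14; b[6] = 15; b[7] = 17; b[8] = 21; b[9] = 2; b[10] = 18; b[11] = 23; b[12] = 6; b[13] = 26; b[14] = 12; b[15] = 11; b[16] = 9; b[17] = 5; b[18] = 24.
Since b[18] = b[0] = 24, the sequence is periodic with period 18.
So b[1775] = b[0 + ((1775-0) mod 18)] = b[11] = 23.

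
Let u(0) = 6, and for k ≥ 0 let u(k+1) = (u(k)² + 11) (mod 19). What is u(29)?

We have u(0) = 6, u(1) = 9, u(2) = 16, u(3) = 1, u(4) = 12, u(5) = 3, u(6) = 1.
Since u(6) = u(3) = 1, the sequence is eventually periodic: after a pre-period of length 3 it cycles with period 3.
For k ≥ 3, u(k) depends only on (k - 3) mod 3. (29 - 3) mod 3 = 2, so u(29) = u(5) = 3.

3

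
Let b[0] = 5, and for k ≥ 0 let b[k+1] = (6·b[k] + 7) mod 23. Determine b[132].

5

Listing terms: b[0] = 5, b[1] = 14, b[2] = 22, b[3] = 1, b[4] = 13, b[5] = 16, b[6] = 11, b[7] = 4, b[8] = 8, b[9] = 9, b[10] = 15, b[11] = 5.
The sequence repeats with period 11.
(132 - 0) mod 11 = 0, so b[132] = b[0] = 5.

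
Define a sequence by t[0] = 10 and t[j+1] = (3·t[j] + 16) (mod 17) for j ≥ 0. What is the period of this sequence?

Computing terms: t[0] = 10,  t[1] = 12,  t[2] = 1,  t[3] = 2,  t[4] = 5,  t[5] = 14,  t[6] = 7,  t[7] = 3,  t[8] = 8,  t[9] = 6,  t[10] = 0,  t[11] = 16,  t[12] = 13,  t[13] = 4,  t[14] = 11,  t[15] = 15,  t[16] = 10.
Since t[16] = t[0] = 10, the sequence is periodic with period 16.

16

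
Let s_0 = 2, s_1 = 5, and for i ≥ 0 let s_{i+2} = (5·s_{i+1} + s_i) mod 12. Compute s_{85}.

1

s_0 = 2, s_1 = 5, s_2 = 3, s_3 = 8, s_4 = 7, s_5 = 7, s_6 = 6, s_7 = 1, s_8 = 11, s_9 = 8, s_{10} = 3, s_{11} = 11, s_{12} = 10, s_{13} = 1, s_{14} = 3, s_{15} = 4, s_{16} = 11, s_{17} = 11, s_{18} = 6, s_{19} = 5, s_{20} = 7, s_{21} = 4, s_{22} = 3, s_{23} = 7, s_{24} = 2, s_{25} = 5.
Since (s_{24}, s_{25}) = (s_0, s_1) = (2, 5) (two consecutive terms determine the rest), the sequence is periodic with period 24.
So s_{85} = s_{0 + ((85-0) mod 24)} = s_{13} = 1.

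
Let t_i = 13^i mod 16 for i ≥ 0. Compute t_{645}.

13

t_0 = 1; t_1 = 13; t_2 = 9; t_3 = 5; t_4 = 1.
The sequence repeats with period 4.
(645 - 0) mod 4 = 1, so t_{645} = t_1 = 13.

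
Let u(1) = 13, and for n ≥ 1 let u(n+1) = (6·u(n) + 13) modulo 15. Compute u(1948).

4

We have u(1) = 13, u(2) = 1, u(3) = 4, u(4) = 7, u(5) = 10, u(6) = 13.
Since u(6) = u(1) = 13, the sequence is periodic with period 5.
So u(1948) = u(1 + ((1948-1) mod 5)) = u(3) = 4.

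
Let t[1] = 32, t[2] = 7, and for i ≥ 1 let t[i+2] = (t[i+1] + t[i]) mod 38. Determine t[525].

1

t[1] = 32, t[2] = 7, t[3] = 1, t[4] = 8, t[5] = 9, t[6] = 17, t[7] = 26, t[8] = 5, t[9] = 31, t[10] = 36, t[11] = 29, t[12] = 27, t[13] = 18, t[14] = 7, t[15] = 25, t[16] = 32, t[17] = 19, t[18] = 13, t[19] = 32, t[20] = 7.
The sequence repeats with period 18.
(525 - 1) mod 18 = 2, so t[525] = t[3] = 1.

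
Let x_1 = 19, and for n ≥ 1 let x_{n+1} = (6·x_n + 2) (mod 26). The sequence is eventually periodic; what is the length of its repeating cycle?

12

x_1 = 19, x_2 = 12, x_3 = 22, x_4 = 4, x_5 = 0, x_6 = 2, x_7 = 14, x_8 = 8, x_9 = 24, x_{10} = 16, x_{11} = 20, x_{12} = 18, x_{13} = 6, x_{14} = 12.
Since x_{14} = x_2 = 12, the sequence is eventually periodic: after a pre-period of length 1 it cycles with period 12.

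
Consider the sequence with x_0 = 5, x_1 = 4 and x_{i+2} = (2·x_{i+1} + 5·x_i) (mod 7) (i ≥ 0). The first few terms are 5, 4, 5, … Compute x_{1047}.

Listing terms: x_0 = 5, x_1 = 4, x_2 = 5, x_3 = 2, x_4 = 1, x_5 = 5, x_6 = 1, x_7 = 6, x_8 = 3, x_9 = 1, x_{10} = 3, x_{11} = 4, x_{12} = 2, x_{13} = 3, x_{14} = 2, x_{15} = 5, x_{16} = 6, x_{17} = 2, x_{18} = 6, x_{19} = 1, x_{20} = 4, x_{21} = 6, x_{22} = 4, x_{23} = 3, x_{24} = 5, x_{25} = 4.
Since (x_{24}, x_{25}) = (x_0, x_1) = (5, 4) (two consecutive terms determine the rest), the sequence is periodic with period 24.
(1047 - 0) mod 24 = 15, so x_{1047} = x_{15} = 5.

5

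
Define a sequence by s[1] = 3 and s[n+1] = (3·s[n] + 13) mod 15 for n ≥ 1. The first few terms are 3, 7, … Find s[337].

13

Computing terms: s[1] = 3; s[2] = 7; s[3] = 4; s[4] = 10; s[5] = 13; s[6] = 7.
Since s[6] = s[2] = 7, the sequence is eventually periodic: after a pre-period of length 1 it cycles with period 4.
For n ≥ 2, s[n] depends only on (n - 2) mod 4. (337 - 2) mod 4 = 3, so s[337] = s[5] = 13.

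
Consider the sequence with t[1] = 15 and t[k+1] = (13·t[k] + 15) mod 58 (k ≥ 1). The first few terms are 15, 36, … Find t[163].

Listing terms: t[1] = 15; t[2] = 36; t[3] = 19; t[4] = 30; t[5] = 57; t[6] = 2; t[7] = 41; t[8] = 26; t[9] = 5; t[10] = 22; t[11] = 11; t[12] = 42; t[13] = 39; t[14] = 0; t[15] = 15.
The sequence repeats with period 14.
(163 - 1) mod 14 = 8, so t[163] = t[9] = 5.

5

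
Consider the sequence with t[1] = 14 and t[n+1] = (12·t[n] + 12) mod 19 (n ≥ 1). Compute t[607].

14

t[1] = 14,  t[2] = 9,  t[3] = 6,  t[4] = 8,  t[5] = 13,  t[6] = 16,  t[7] = 14.
Since t[7] = t[1] = 14, the sequence is periodic with period 6.
So t[607] = t[1 + ((607-1) mod 6)] = t[1] = 14.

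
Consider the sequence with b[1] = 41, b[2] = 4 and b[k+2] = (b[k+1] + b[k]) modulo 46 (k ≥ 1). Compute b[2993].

24

Computing terms: b[1] = 41,  b[2] = 4,  b[3] = 45,  b[4] = 3,  b[5] = 2,  b[6] = 5,  b[7] = 7,  b[8] = 12,  b[9] = 19,  b[10] = 31,  b[11] = 4,  b[12] = 35,  b[13] = 39,  b[14] = 28,  b[15] = 21,  b[16] = 3,  b[17] = 24,  b[18] = 27,  b[19] = 5,  b[20] = 32,  b[21] = 37,  b[22] = 23,  b[23] = 14,  b[24] = 37,  b[25] = 5,  b[26] = 42,  b[27] = 1,  b[28] = 43,  b[29] = 44,  b[30] = 41,  b[31] = 39,  b[32] = 34,  b[33] = 27,  b[34] = 15,  b[35] = 42,  b[36] = 11,  b[37] = 7,  b[38] = 18,  b[39] = 25,  b[40] = 43,  b[41] = 22,  b[42] = 19,  b[43] = 41,  b[44] = 14,  b[45] = 9,  b[46] = 23,  b[47] = 32,  b[48] = 9,  b[49] = 41,  b[50] = 4.
The sequence repeats with period 48.
So b[2993] = b[1 + ((2993-1) mod 48)] = b[17] = 24.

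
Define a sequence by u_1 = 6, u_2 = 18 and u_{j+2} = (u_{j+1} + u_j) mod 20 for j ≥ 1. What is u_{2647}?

14

Listing terms: u_1 = 6, u_2 = 18, u_3 = 4, u_4 = 2, u_5 = 6, u_6 = 8, u_7 = 14, u_8 = 2, u_9 = 16, u_{10} = 18, u_{11} = 14, u_{12} = 12, u_{13} = 6, u_{14} = 18.
The sequence repeats with period 12.
(2647 - 1) mod 12 = 6, so u_{2647} = u_7 = 14.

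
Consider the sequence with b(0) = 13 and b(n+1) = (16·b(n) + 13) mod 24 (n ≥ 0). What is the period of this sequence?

b(0) = 13; b(1) = 5; b(2) = 21; b(3) = 13.
The sequence repeats with period 3.

3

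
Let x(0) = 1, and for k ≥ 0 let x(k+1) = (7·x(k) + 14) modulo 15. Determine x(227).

We have x(0) = 1,  x(1) = 6,  x(2) = 11,  x(3) = 1.
The sequence repeats with period 3.
(227 - 0) mod 3 = 2, so x(227) = x(2) = 11.

11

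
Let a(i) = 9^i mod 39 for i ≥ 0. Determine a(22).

9

Listing terms: a(0) = 1, a(1) = 9, a(2) = 3, a(3) = 27, a(4) = 9.
Since a(4) = a(1) = 9, the sequence is eventually periodic: after a pre-period of length 1 it cycles with period 3.
For i ≥ 1, a(i) depends only on (i - 1) mod 3. (22 - 1) mod 3 = 0, so a(22) = a(1) = 9.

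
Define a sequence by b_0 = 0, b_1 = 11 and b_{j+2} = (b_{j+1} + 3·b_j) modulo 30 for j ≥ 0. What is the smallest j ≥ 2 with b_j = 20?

Computing terms: b_0 = 0, b_1 = 11, b_2 = 11, b_3 = 14, b_4 = 17, b_5 = 29, b_6 = 20, b_7 = 17, b_8 = 17, b_9 = 8, b_{10} = 29, b_{11} = 23, b_{12} = 20, b_{13} = 29, b_{14} = 29, b_{15} = 26, b_{16} = 23, b_{17} = 11, b_{18} = 20, b_{19} = 23, b_{20} = 23, b_{21} = 2, b_{22} = 11, b_{23} = 17, b_{24} = 20, b_{25} = 11, b_{26} = 11.
Since (b_{25}, b_{26}) = (b_1, b_2) = (11, 11) (two consecutive terms determine the rest), the sequence is eventually periodic: after a pre-period of length 1 it cycles with period 24.
The value 20 first appears (with j ≥ 2) at b_6.

6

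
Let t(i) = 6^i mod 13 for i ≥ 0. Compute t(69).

5

Listing terms: t(0) = 1, t(1) = 6, t(2) = 10, t(3) = 8, t(4) = 9, t(5) = 2, t(6) = 12, t(7) = 7, t(8) = 3, t(9) = 5, t(10) = 4, t(11) = 11, t(12) = 1.
Since t(12) = t(0) = 1, the sequence is periodic with period 12.
So t(69) = t(0 + ((69-0) mod 12)) = t(9) = 5.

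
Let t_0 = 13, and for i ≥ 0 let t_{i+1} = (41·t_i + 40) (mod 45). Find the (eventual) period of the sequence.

Computing terms: t_0 = 13; t_1 = 33; t_2 = 43; t_3 = 3; t_4 = 28; t_5 = 18; t_6 = 13.
Since t_6 = t_0 = 13, the sequence is periodic with period 6.

6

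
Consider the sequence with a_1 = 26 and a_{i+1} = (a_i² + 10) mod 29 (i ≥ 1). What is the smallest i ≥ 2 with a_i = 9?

We have a_1 = 26; a_2 = 19; a_3 = 23; a_4 = 17; a_5 = 9; a_6 = 4; a_7 = 26.
Since a_7 = a_1 = 26, the sequence is periodic with period 6.
The value 9 first appears (with i ≥ 2) at a_5.

5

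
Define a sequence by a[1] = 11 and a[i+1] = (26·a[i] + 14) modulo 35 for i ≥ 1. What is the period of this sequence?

Computing terms: a[1] = 11; a[2] = 20; a[3] = 9; a[4] = 3; a[5] = 22; a[6] = 26; a[7] = 25; a[8] = 34; a[9] = 23; a[10] = 17; a[11] = 1; a[12] = 5; a[13] = 4; a[14] = 13; a[15] = 2; a[16] = 31; a[17] = 15; a[18] = 19; a[19] = 18; a[20] = 27; a[21] = 16; a[22] = 10; a[23] = 29; a[24] = 33; a[25] = 32; a[26] = 6; a[27] = 30; a[28] = 24; a[29] = 8; a[30] = 12; a[31] = 11.
The sequence repeats with period 30.

30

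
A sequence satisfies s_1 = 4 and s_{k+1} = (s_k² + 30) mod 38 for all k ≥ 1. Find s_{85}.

12

We have s_1 = 4,  s_2 = 8,  s_3 = 18,  s_4 = 12,  s_5 = 22,  s_6 = 20,  s_7 = 12.
Since s_7 = s_4 = 12, the sequence is eventually periodic: after a pre-period of length 3 it cycles with period 3.
For k ≥ 4, s_k depends only on (k - 4) mod 3. (85 - 4) mod 3 = 0, so s_{85} = s_4 = 12.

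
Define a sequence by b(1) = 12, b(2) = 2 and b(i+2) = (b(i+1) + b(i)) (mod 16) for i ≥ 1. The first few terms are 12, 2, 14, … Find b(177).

6

Listing terms: b(1) = 12; b(2) = 2; b(3) = 14; b(4) = 0; b(5) = 14; b(6) = 14; b(7) = 12; b(8) = 10; b(9) = 6; b(10) = 0; b(11) = 6; b(12) = 6; b(13) = 12; b(14) = 2.
The sequence repeats with period 12.
(177 - 1) mod 12 = 8, so b(177) = b(9) = 6.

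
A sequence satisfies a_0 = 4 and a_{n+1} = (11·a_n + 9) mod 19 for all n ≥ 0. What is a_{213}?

4

Listing terms: a_0 = 4,  a_1 = 15,  a_2 = 3,  a_3 = 4.
Since a_3 = a_0 = 4, the sequence is periodic with period 3.
So a_{213} = a_{0 + ((213-0) mod 3)} = a_0 = 4.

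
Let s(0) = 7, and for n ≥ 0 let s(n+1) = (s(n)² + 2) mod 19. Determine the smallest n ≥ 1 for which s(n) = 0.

2

Listing terms: s(0) = 7; s(1) = 13; s(2) = 0; s(3) = 2; s(4) = 6; s(5) = 0.
Since s(5) = s(2) = 0, the sequence is eventually periodic: after a pre-period of length 2 it cycles with period 3.
The value 0 first appears (with n ≥ 1) at s(2).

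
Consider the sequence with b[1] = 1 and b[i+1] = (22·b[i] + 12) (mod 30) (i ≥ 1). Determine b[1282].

4

Computing terms: b[1] = 1,  b[2] = 4,  b[3] = 10,  b[4] = 22,  b[5] = 16,  b[6] = 4.
Since b[6] = b[2] = 4, the sequence is eventually periodic: after a pre-period of length 1 it cycles with period 4.
For i ≥ 2, b[i] depends only on (i - 2) mod 4. (1282 - 2) mod 4 = 0, so b[1282] = b[2] = 4.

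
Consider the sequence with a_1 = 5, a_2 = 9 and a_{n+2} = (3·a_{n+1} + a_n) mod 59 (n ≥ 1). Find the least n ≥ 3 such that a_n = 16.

Listing terms: a_1 = 5; a_2 = 9; a_3 = 32; a_4 = 46; a_5 = 52; a_6 = 25; a_7 = 9; a_8 = 52; a_9 = 47; a_{10} = 16; a_{11} = 36; a_{12} = 6; a_{13} = 54; a_{14} = 50; a_{15} = 27; a_{16} = 13; a_{17} = 7; a_{18} = 34; a_{19} = 50; a_{20} = 7; a_{21} = 12; a_{22} = 43; a_{23} = 23; a_{24} = 53; a_{25} = 5; a_{26} = 9.
The sequence repeats with period 24.
The value 16 first appears (with n ≥ 3) at a_{10}.

10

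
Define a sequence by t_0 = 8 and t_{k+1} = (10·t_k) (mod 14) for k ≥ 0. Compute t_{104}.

We have t_0 = 8, t_1 = 10, t_2 = 2, t_3 = 6, t_4 = 4, t_5 = 12, t_6 = 8.
The sequence repeats with period 6.
So t_{104} = t_{0 + ((104-0) mod 6)} = t_2 = 2.

2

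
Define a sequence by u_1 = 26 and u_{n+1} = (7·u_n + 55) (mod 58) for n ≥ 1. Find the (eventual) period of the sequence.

14

Computing terms: u_1 = 26,  u_2 = 5,  u_3 = 32,  u_4 = 47,  u_5 = 36,  u_6 = 17,  u_7 = 0,  u_8 = 55,  u_9 = 34,  u_{10} = 3,  u_{11} = 18,  u_{12} = 7,  u_{13} = 46,  u_{14} = 29,  u_{15} = 26.
The sequence repeats with period 14.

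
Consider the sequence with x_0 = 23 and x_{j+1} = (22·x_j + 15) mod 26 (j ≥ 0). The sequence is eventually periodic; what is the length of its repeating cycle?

We have x_0 = 23; x_1 = 1; x_2 = 11; x_3 = 23.
The sequence repeats with period 3.

3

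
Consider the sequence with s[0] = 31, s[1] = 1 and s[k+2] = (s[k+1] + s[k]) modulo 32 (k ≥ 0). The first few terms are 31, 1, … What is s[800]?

8

We have s[0] = 31,  s[1] = 1,  s[2] = 0,  s[3] = 1,  s[4] = 1,  s[5] = 2,  s[6] = 3,  s[7] = 5,  s[8] = 8,  s[9] = 13,  s[10] = 21,  s[11] = 2,  s[12] = 23,  s[13] = 25,  s[14] = 16,  s[15] = 9,  s[16] = 25,  s[17] = 2,  s[18] = 27,  s[19] = 29,  s[20] = 24,  s[21] = 21,  s[22] = 13,  s[23] = 2,  s[24] = 15,  s[25] = 17,  s[26] = 0,  s[27] = 17,  s[28] = 17,  s[29] = 2,  s[30] = 19,  s[31] = 21,  s[32] = 8,  s[33] = 29,  s[34] = 5,  s[35] = 2,  s[36] = 7,  s[37] = 9,  s[38] = 16,  s[39] = 25,  s[40] = 9,  s[41] = 2,  s[42] = 11,  s[43] = 13,  s[44] = 24,  s[45] = 5,  s[46] = 29,  s[47] = 2,  s[48] = 31,  s[49] = 1.
The sequence repeats with period 48.
So s[800] = s[0 + ((800-0) mod 48)] = s[32] = 8.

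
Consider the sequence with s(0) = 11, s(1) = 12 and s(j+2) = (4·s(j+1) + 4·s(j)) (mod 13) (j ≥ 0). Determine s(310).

9

We have s(0) = 11; s(1) = 12; s(2) = 1; s(3) = 0; s(4) = 4; s(5) = 3; s(6) = 2; s(7) = 7; s(8) = 10; s(9) = 3; s(10) = 0; s(11) = 12; s(12) = 9; s(13) = 6; s(14) = 8; s(15) = 4; s(16) = 9; s(17) = 0; s(18) = 10; s(19) = 1; s(20) = 5; s(21) = 11; s(22) = 12.
Since (s(21), s(22)) = (s(0), s(1)) = (11, 12) (two consecutive terms determine the rest), the sequence is periodic with period 21.
(310 - 0) mod 21 = 16, so s(310) = s(16) = 9.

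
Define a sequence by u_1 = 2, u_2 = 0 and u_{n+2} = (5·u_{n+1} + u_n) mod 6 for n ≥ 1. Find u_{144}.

2

u_1 = 2; u_2 = 0; u_3 = 2; u_4 = 4; u_5 = 4; u_6 = 0; u_7 = 4; u_8 = 2; u_9 = 2; u_{10} = 0.
Since (u_9, u_{10}) = (u_1, u_2) = (2, 0) (two consecutive terms determine the rest), the sequence is periodic with period 8.
So u_{144} = u_{1 + ((144-1) mod 8)} = u_8 = 2.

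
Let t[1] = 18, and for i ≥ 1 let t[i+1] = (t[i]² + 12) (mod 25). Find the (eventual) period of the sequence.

8

Computing terms: t[1] = 18; t[2] = 11; t[3] = 8; t[4] = 1; t[5] = 13; t[6] = 6; t[7] = 23; t[8] = 16; t[9] = 18.
Since t[9] = t[1] = 18, the sequence is periodic with period 8.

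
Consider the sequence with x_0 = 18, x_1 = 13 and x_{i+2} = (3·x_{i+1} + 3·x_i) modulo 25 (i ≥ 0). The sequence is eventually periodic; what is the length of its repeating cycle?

x_0 = 18; x_1 = 13; x_2 = 18; x_3 = 18; x_4 = 8; x_5 = 3; x_6 = 8; x_7 = 8; x_8 = 23; x_9 = 18; x_{10} = 23; x_{11} = 23; x_{12} = 13; x_{13} = 8; x_{14} = 13; x_{15} = 13; x_{16} = 3; x_{17} = 23; x_{18} = 3; x_{19} = 3; x_{20} = 18; x_{21} = 13.
Since (x_{20}, x_{21}) = (x_0, x_1) = (18, 13) (two consecutive terms determine the rest), the sequence is periodic with period 20.

20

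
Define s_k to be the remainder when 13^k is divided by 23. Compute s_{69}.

Listing terms: s_1 = 13, s_2 = 8, s_3 = 12, s_4 = 18, s_5 = 4, s_6 = 6, s_7 = 9, s_8 = 2, s_9 = 3, s_{10} = 16, s_{11} = 1, s_{12} = 13.
The sequence repeats with period 11.
(69 - 1) mod 11 = 2, so s_{69} = s_3 = 12.

12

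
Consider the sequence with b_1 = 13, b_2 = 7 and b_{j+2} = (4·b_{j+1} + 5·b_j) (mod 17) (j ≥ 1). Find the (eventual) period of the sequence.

Computing terms: b_1 = 13,  b_2 = 7,  b_3 = 8,  b_4 = 16,  b_5 = 2,  b_6 = 3,  b_7 = 5,  b_8 = 1,  b_9 = 12,  b_{10} = 2,  b_{11} = 0,  b_{12} = 10,  b_{13} = 6,  b_{14} = 6,  b_{15} = 3,  b_{16} = 8,  b_{17} = 13,  b_{18} = 7.
The sequence repeats with period 16.

16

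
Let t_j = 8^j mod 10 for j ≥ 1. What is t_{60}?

6

Computing terms: t_1 = 8, t_2 = 4, t_3 = 2, t_4 = 6, t_5 = 8.
The sequence repeats with period 4.
So t_{60} = t_{1 + ((60-1) mod 4)} = t_4 = 6.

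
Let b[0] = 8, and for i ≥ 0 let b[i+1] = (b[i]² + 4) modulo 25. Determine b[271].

Listing terms: b[0] = 8,  b[1] = 18,  b[2] = 3,  b[3] = 13,  b[4] = 23,  b[5] = 8.
Since b[5] = b[0] = 8, the sequence is periodic with period 5.
(271 - 0) mod 5 = 1, so b[271] = b[1] = 18.

18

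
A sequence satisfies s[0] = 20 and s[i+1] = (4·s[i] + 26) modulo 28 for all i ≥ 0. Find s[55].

22

Listing terms: s[0] = 20,  s[1] = 22,  s[2] = 2,  s[3] = 6,  s[4] = 22.
Since s[4] = s[1] = 22, the sequence is eventually periodic: after a pre-period of length 1 it cycles with period 3.
For i ≥ 1, s[i] depends only on (i - 1) mod 3. (55 - 1) mod 3 = 0, so s[55] = s[1] = 22.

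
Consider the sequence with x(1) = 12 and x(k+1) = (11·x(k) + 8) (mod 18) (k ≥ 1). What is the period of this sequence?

We have x(1) = 12; x(2) = 14; x(3) = 0; x(4) = 8; x(5) = 6; x(6) = 2; x(7) = 12.
Since x(7) = x(1) = 12, the sequence is periodic with period 6.

6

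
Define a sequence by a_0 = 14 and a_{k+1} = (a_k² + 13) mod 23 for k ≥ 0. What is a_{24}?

22

a_0 = 14,  a_1 = 2,  a_2 = 17,  a_3 = 3,  a_4 = 22,  a_5 = 14.
The sequence repeats with period 5.
So a_{24} = a_{0 + ((24-0) mod 5)} = a_4 = 22.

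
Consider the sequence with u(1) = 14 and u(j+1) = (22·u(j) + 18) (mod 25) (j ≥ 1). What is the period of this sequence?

Listing terms: u(1) = 14; u(2) = 1; u(3) = 15; u(4) = 23; u(5) = 24; u(6) = 21; u(7) = 5; u(8) = 3; u(9) = 9; u(10) = 16; u(11) = 20; u(12) = 8; u(13) = 19; u(14) = 11; u(15) = 10; u(16) = 13; u(17) = 4; u(18) = 6; u(19) = 0; u(20) = 18; u(21) = 14.
Since u(21) = u(1) = 14, the sequence is periodic with period 20.

20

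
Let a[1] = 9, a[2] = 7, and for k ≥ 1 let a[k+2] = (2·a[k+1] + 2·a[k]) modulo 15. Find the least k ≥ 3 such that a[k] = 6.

13

Listing terms: a[1] = 9; a[2] = 7; a[3] = 2; a[4] = 3; a[5] = 10; a[6] = 11; a[7] = 12; a[8] = 1; a[9] = 11; a[10] = 9; a[11] = 10; a[12] = 8; a[13] = 6; a[14] = 13; a[15] = 8; a[16] = 12; a[17] = 10; a[18] = 14; a[19] = 3; a[20] = 4; a[21] = 14; a[22] = 6; a[23] = 10; a[24] = 2; a[25] = 9; a[26] = 7.
The sequence repeats with period 24.
The value 6 first appears (with k ≥ 3) at a[13].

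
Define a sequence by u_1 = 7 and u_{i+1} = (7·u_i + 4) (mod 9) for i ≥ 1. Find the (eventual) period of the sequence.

We have u_1 = 7,  u_2 = 8,  u_3 = 6,  u_4 = 1,  u_5 = 2,  u_6 = 0,  u_7 = 4,  u_8 = 5,  u_9 = 3,  u_{10} = 7.
Since u_{10} = u_1 = 7, the sequence is periodic with period 9.

9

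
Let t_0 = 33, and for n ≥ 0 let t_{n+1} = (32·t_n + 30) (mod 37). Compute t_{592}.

32

We have t_0 = 33,  t_1 = 13,  t_2 = 2,  t_3 = 20,  t_4 = 4,  t_5 = 10,  t_6 = 17,  t_7 = 19,  t_8 = 9,  t_9 = 22,  t_{10} = 31,  t_{11} = 23,  t_{12} = 26,  t_{13} = 11,  t_{14} = 12,  t_{15} = 7,  t_{16} = 32,  t_{17} = 18,  t_{18} = 14,  t_{19} = 34,  t_{20} = 8,  t_{21} = 27,  t_{22} = 6,  t_{23} = 0,  t_{24} = 30,  t_{25} = 28,  t_{26} = 1,  t_{27} = 25,  t_{28} = 16,  t_{29} = 24,  t_{30} = 21,  t_{31} = 36,  t_{32} = 35,  t_{33} = 3,  t_{34} = 15,  t_{35} = 29,  t_{36} = 33.
The sequence repeats with period 36.
So t_{592} = t_{0 + ((592-0) mod 36)} = t_{16} = 32.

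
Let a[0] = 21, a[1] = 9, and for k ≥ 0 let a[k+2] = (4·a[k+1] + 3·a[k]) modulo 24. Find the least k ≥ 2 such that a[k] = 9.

5

a[0] = 21,  a[1] = 9,  a[2] = 3,  a[3] = 15,  a[4] = 21,  a[5] = 9.
Since (a[4], a[5]) = (a[0], a[1]) = (21, 9) (two consecutive terms determine the rest), the sequence is periodic with period 4.
The value 9 next appears (with k ≥ 2) at a[5].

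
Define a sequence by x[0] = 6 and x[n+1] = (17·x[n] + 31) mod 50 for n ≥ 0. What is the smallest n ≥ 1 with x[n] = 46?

We have x[0] = 6; x[1] = 33; x[2] = 42; x[3] = 45; x[4] = 46; x[5] = 13; x[6] = 2; x[7] = 15; x[8] = 36; x[9] = 43; x[10] = 12; x[11] = 35; x[12] = 26; x[13] = 23; x[14] = 22; x[15] = 5; x[16] = 16; x[17] = 3; x[18] = 32; x[19] = 25; x[20] = 6.
The sequence repeats with period 20.
The value 46 first appears (with n ≥ 1) at x[4].

4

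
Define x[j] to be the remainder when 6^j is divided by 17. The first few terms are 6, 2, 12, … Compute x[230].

8

Computing terms: x[1] = 6; x[2] = 2; x[3] = 12; x[4] = 4; x[5] = 7; x[6] = 8; x[7] = 14; x[8] = 16; x[9] = 11; x[10] = 15; x[11] = 5; x[12] = 13; x[13] = 10; x[14] = 9; x[15] = 3; x[16] = 1; x[17] = 6.
The sequence repeats with period 16.
(230 - 1) mod 16 = 5, so x[230] = x[6] = 8.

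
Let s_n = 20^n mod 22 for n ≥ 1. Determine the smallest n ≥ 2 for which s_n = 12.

We have s_1 = 20,  s_2 = 4,  s_3 = 14,  s_4 = 16,  s_5 = 12,  s_6 = 20.
The sequence repeats with period 5.
The value 12 first appears (with n ≥ 2) at s_5.

5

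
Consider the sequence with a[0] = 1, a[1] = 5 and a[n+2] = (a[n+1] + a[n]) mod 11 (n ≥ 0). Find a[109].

We have a[0] = 1, a[1] = 5, a[2] = 6, a[3] = 0, a[4] = 6, a[5] = 6, a[6] = 1, a[7] = 7, a[8] = 8, a[9] = 4, a[10] = 1, a[11] = 5.
The sequence repeats with period 10.
So a[109] = a[0 + ((109-0) mod 10)] = a[9] = 4.

4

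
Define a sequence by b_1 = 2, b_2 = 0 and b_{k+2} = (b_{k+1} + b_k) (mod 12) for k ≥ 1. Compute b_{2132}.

8

We have b_1 = 2, b_2 = 0, b_3 = 2, b_4 = 2, b_5 = 4, b_6 = 6, b_7 = 10, b_8 = 4, b_9 = 2, b_{10} = 6, b_{11} = 8, b_{12} = 2, b_{13} = 10, b_{14} = 0, b_{15} = 10, b_{16} = 10, b_{17} = 8, b_{18} = 6, b_{19} = 2, b_{20} = 8, b_{21} = 10, b_{22} = 6, b_{23} = 4, b_{24} = 10, b_{25} = 2, b_{26} = 0.
Since (b_{25}, b_{26}) = (b_1, b_2) = (2, 0) (two consecutive terms determine the rest), the sequence is periodic with period 24.
(2132 - 1) mod 24 = 19, so b_{2132} = b_{20} = 8.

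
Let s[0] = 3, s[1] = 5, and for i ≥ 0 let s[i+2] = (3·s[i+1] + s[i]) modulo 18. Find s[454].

15

s[0] = 3, s[1] = 5, s[2] = 0, s[3] = 5, s[4] = 15, s[5] = 14, s[6] = 3, s[7] = 5.
Since (s[6], s[7]) = (s[0], s[1]) = (3, 5) (two consecutive terms determine the rest), the sequence is periodic with period 6.
(454 - 0) mod 6 = 4, so s[454] = s[4] = 15.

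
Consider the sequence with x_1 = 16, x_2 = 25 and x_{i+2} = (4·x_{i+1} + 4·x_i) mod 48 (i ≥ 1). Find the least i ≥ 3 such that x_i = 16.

7

We have x_1 = 16, x_2 = 25, x_3 = 20, x_4 = 36, x_5 = 32, x_6 = 32, x_7 = 16, x_8 = 0, x_9 = 16, x_{10} = 16, x_{11} = 32, x_{12} = 0, x_{13} = 32, x_{14} = 32.
Since (x_{13}, x_{14}) = (x_5, x_6) = (32, 32) (two consecutive terms determine the rest), the sequence is eventually periodic: after a pre-period of length 4 it cycles with period 8.
The value 16 first appears (with i ≥ 3) at x_7.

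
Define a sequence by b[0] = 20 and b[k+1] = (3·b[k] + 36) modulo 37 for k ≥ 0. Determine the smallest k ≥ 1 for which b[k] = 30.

15

Listing terms: b[0] = 20, b[1] = 22, b[2] = 28, b[3] = 9, b[4] = 26, b[5] = 3, b[6] = 8, b[7] = 23, b[8] = 31, b[9] = 18, b[10] = 16, b[11] = 10, b[12] = 29, b[13] = 12, b[14] = 35, b[15] = 30, b[16] = 15, b[17] = 7, b[18] = 20.
The sequence repeats with period 18.
The value 30 first appears (with k ≥ 1) at b[15].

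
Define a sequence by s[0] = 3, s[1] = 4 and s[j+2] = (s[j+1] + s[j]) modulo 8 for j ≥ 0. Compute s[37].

s[0] = 3,  s[1] = 4,  s[2] = 7,  s[3] = 3,  s[4] = 2,  s[5] = 5,  s[6] = 7,  s[7] = 4,  s[8] = 3,  s[9] = 7,  s[10] = 2,  s[11] = 1,  s[12] = 3,  s[13] = 4.
The sequence repeats with period 12.
(37 - 0) mod 12 = 1, so s[37] = s[1] = 4.

4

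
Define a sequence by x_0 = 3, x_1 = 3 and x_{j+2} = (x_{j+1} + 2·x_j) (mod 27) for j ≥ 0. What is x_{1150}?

Listing terms: x_0 = 3, x_1 = 3, x_2 = 9, x_3 = 15, x_4 = 6, x_5 = 9, x_6 = 21, x_7 = 12, x_8 = 0, x_9 = 24, x_{10} = 24, x_{11} = 18, x_{12} = 12, x_{13} = 21, x_{14} = 18, x_{15} = 6, x_{16} = 15, x_{17} = 0, x_{18} = 3, x_{19} = 3.
Since (x_{18}, x_{19}) = (x_0, x_1) = (3, 3) (two consecutive terms determine the rest), the sequence is periodic with period 18.
So x_{1150} = x_{0 + ((1150-0) mod 18)} = x_{16} = 15.

15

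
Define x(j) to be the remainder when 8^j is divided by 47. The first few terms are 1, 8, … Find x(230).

Computing terms: x(0) = 1, x(1) = 8, x(2) = 17, x(3) = 42, x(4) = 7, x(5) = 9, x(6) = 25, x(7) = 12, x(8) = 2, x(9) = 16, x(10) = 34, x(11) = 37, x(12) = 14, x(13) = 18, x(14) = 3, x(15) = 24, x(16) = 4, x(17) = 32, x(18) = 21, x(19) = 27, x(20) = 28, x(21) = 36, x(22) = 6, x(23) = 1.
Since x(23) = x(0) = 1, the sequence is periodic with period 23.
So x(230) = x(0 + ((230-0) mod 23)) = x(0) = 1.

1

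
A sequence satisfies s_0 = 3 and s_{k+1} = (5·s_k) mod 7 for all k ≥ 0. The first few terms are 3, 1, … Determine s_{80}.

Computing terms: s_0 = 3; s_1 = 1; s_2 = 5; s_3 = 4; s_4 = 6; s_5 = 2; s_6 = 3.
Since s_6 = s_0 = 3, the sequence is periodic with period 6.
So s_{80} = s_{0 + ((80-0) mod 6)} = s_2 = 5.

5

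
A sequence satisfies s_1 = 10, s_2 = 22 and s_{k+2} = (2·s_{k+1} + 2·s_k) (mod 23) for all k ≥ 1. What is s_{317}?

6

Computing terms: s_1 = 10; s_2 = 22; s_3 = 18; s_4 = 11; s_5 = 12; s_6 = 0; s_7 = 1; s_8 = 2; s_9 = 6; s_{10} = 16; s_{11} = 21; s_{12} = 5; s_{13} = 6; s_{14} = 22; s_{15} = 10; s_{16} = 18; s_{17} = 10; s_{18} = 10; s_{19} = 17; s_{20} = 8; s_{21} = 4; s_{22} = 1; s_{23} = 10; s_{24} = 22.
The sequence repeats with period 22.
(317 - 1) mod 22 = 8, so s_{317} = s_9 = 6.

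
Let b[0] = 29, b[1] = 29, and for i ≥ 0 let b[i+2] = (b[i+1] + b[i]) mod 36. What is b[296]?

Listing terms: b[0] = 29; b[1] = 29; b[2] = 22; b[3] = 15; b[4] = 1; b[5] = 16; b[6] = 17; b[7] = 33; b[8] = 14; b[9] = 11; b[10] = 25; b[11] = 0; b[12] = 25; b[13] = 25; b[14] = 14; b[15] = 3; b[16] = 17; b[17] = 20; b[18] = 1; b[19] = 21; b[20] = 22; b[21] = 7; b[22] = 29; b[23] = 0; b[24] = 29; b[25] = 29.
The sequence repeats with period 24.
So b[296] = b[0 + ((296-0) mod 24)] = b[8] = 14.

14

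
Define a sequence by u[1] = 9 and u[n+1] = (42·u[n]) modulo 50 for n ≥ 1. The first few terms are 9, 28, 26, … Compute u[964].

42

Computing terms: u[1] = 9,  u[2] = 28,  u[3] = 26,  u[4] = 42,  u[5] = 14,  u[6] = 38,  u[7] = 46,  u[8] = 32,  u[9] = 44,  u[10] = 48,  u[11] = 16,  u[12] = 22,  u[13] = 24,  u[14] = 8,  u[15] = 36,  u[16] = 12,  u[17] = 4,  u[18] = 18,  u[19] = 6,  u[20] = 2,  u[21] = 34,  u[22] = 28.
Since u[22] = u[2] = 28, the sequence is eventually periodic: after a pre-period of length 1 it cycles with period 20.
For n ≥ 2, u[n] depends only on (n - 2) mod 20. (964 - 2) mod 20 = 2, so u[964] = u[4] = 42.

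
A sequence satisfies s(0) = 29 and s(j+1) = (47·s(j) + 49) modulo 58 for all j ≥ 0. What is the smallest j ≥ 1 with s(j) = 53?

18

We have s(0) = 29; s(1) = 20; s(2) = 3; s(3) = 16; s(4) = 47; s(5) = 54; s(6) = 35; s(7) = 12; s(8) = 33; s(9) = 34; s(10) = 23; s(11) = 28; s(12) = 31; s(13) = 56; s(14) = 13; s(15) = 22; s(16) = 39; s(17) = 26; s(18) = 53; s(19) = 46; s(20) = 7; s(21) = 30; s(22) = 9; s(23) = 8; s(24) = 19; s(25) = 14; s(26) = 11; s(27) = 44; s(28) = 29.
The sequence repeats with period 28.
The value 53 first appears (with j ≥ 1) at s(18).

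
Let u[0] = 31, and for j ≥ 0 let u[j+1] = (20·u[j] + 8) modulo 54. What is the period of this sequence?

Listing terms: u[0] = 31; u[1] = 34; u[2] = 40; u[3] = 52; u[4] = 22; u[5] = 16; u[6] = 4; u[7] = 34.
Since u[7] = u[1] = 34, the sequence is eventually periodic: after a pre-period of length 1 it cycles with period 6.

6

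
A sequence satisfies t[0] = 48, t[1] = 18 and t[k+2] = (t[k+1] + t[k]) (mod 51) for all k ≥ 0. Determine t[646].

27

We have t[0] = 48, t[1] = 18, t[2] = 15, t[3] = 33, t[4] = 48, t[5] = 30, t[6] = 27, t[7] = 6, t[8] = 33, t[9] = 39, t[10] = 21, t[11] = 9, t[12] = 30, t[13] = 39, t[14] = 18, t[15] = 6, t[16] = 24, t[17] = 30, t[18] = 3, t[19] = 33, t[20] = 36, t[21] = 18, t[22] = 3, t[23] = 21, t[24] = 24, t[25] = 45, t[26] = 18, t[27] = 12, t[28] = 30, t[29] = 42, t[30] = 21, t[31] = 12, t[32] = 33, t[33] = 45, t[34] = 27, t[35] = 21, t[36] = 48, t[37] = 18.
The sequence repeats with period 36.
So t[646] = t[0 + ((646-0) mod 36)] = t[34] = 27.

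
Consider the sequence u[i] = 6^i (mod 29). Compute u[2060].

u[1] = 6, u[2] = 7, u[3] = 13, u[4] = 20, u[5] = 4, u[6] = 24, u[7] = 28, u[8] = 23, u[9] = 22, u[10] = 16, u[11] = 9, u[12] = 25, u[13] = 5, u[14] = 1, u[15] = 6.
The sequence repeats with period 14.
So u[2060] = u[1 + ((2060-1) mod 14)] = u[2] = 7.

7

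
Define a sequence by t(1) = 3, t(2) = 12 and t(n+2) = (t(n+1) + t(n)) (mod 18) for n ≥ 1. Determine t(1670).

6

t(1) = 3,  t(2) = 12,  t(3) = 15,  t(4) = 9,  t(5) = 6,  t(6) = 15,  t(7) = 3,  t(8) = 0,  t(9) = 3,  t(10) = 3,  t(11) = 6,  t(12) = 9,  t(13) = 15,  t(14) = 6,  t(15) = 3,  t(16) = 9,  t(17) = 12,  t(18) = 3,  t(19) = 15,  t(20) = 0,  t(21) = 15,  t(22) = 15,  t(23) = 12,  t(24) = 9,  t(25) = 3,  t(26) = 12.
Since (t(25), t(26)) = (t(1), t(2)) = (3, 12) (two consecutive terms determine the rest), the sequence is periodic with period 24.
(1670 - 1) mod 24 = 13, so t(1670) = t(14) = 6.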